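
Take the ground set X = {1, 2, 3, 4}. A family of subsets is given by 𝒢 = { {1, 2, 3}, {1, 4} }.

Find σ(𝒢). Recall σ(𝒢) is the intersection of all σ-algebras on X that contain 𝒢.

Initial family (4 sets): { {}, {1, 4}, {1, 2, 3}, X }.
Round 1: +2 →
  {4}  = complement {1, 2, 3}
  {2, 3}  = complement {1, 4}
  |family| = 6
Round 2. New:
  {2, 3, 4}  = {2, 3} ∪ {4}
  |family| = 7
Round 3. New:
  {1}  = complement {2, 3, 4}
  |family| = 8
Round 4: no new sets; the family is a σ-algebra.

Hence σ(𝒢) has 8 members: { {}, {1}, {4}, {1, 4}, {2, 3}, {1, 2, 3}, {2, 3, 4}, X }.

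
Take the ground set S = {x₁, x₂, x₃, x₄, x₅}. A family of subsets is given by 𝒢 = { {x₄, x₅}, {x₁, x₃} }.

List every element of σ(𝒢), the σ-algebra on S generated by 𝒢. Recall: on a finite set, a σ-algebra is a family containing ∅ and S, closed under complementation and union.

|σ(𝒢)| = 8.  σ(𝒢) = { ∅, {x₂}, {x₁, x₃}, {x₄, x₅}, {x₁, x₂, x₃}, {x₂, x₄, x₅}, {x₁, x₃, x₄, x₅}, S }

Derivation:
Take S₀ = 𝒢 ∪ {∅, S} = { ∅, {x₁, x₃}, {x₄, x₅}, S }.
Pass 1 (3 new):
  {x₁, x₂, x₃}  = {x₄, x₅}ᶜ
  {x₂, x₄, x₅}  = {x₁, x₃}ᶜ
  {x₁, x₃, x₄, x₅}  = {x₄, x₅} ∪ {x₁, x₃}
  [7 total]
Pass 2. New:
  {x₂}  = {x₁, x₃, x₄, x₅}ᶜ
  [8 total]
After Pass 3 the family is unchanged; done.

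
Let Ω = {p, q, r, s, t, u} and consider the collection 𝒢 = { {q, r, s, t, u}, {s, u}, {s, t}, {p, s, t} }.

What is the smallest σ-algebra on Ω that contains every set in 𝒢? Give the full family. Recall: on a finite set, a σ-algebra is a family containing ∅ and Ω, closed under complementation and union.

Initial family (6 sets): { ∅, {s, t}, {s, u}, {p, s, t}, {q, r, s, t, u}, Ω }.
Step 1: +6 →
  {p}  = {q, r, s, t, u}ᶜ
  {q, r, u}  = {p, s, t}ᶜ
  {s, t, u}  = {s, t} ∪ {s, u}
  {p, q, r, t}  = {s, u}ᶜ
  {p, q, r, u}  = {s, t}ᶜ
  {p, s, t, u}  = {p, s, t} ∪ {s, u}
  (now 12)
Step 2 (7 new):
  {q, r}  = {p, s, t, u}ᶜ
  {p, q, r}  = {s, t, u}ᶜ
  {p, s, u}  = {s, u} ∪ {p}
  {q, r, s, u}  = {q, r, u} ∪ {s, u}
  {p, q, r, s, t}  = {p, s, t} ∪ {p, q, r, t}
  {p, q, r, s, u}  = {p, q, r, u} ∪ {s, u}
  {p, q, r, t, u}  = {q, r, u} ∪ {p, q, r, t}
  (now 19)
Step 3 adds 6:
  {s}  = {p, q, r, t, u}ᶜ
  {t}  = {p, q, r, s, u}ᶜ
  {u}  = {p, q, r, s, t}ᶜ
  {p, t}  = {q, r, s, u}ᶜ
  {q, r, t}  = {p, s, u}ᶜ
  {q, r, s, t}  = {s, t} ∪ {q, r}
  (now 25)
Step 4: +7 →
  {p, s}  = {p} ∪ {s}
  {p, u}  = {q, r, s, t}ᶜ
  {t, u}  = {u} ∪ {t}
  {p, t, u}  = {u} ∪ {p, t}
  {q, r, s}  = {q, r} ∪ {s}
  {p, q, r, s}  = {p, q, r} ∪ {s}
  {q, r, t, u}  = {q, r, u} ∪ {t}
  (now 32)
After Step 5 the family is unchanged; done.

Hence σ(𝒢) has 32 members: { ∅, {p}, {s}, {t}, {u}, {p, s}, {p, t}, {p, u}, {q, r}, {s, t}, {s, u}, {t, u}, {p, q, r}, {p, s, t}, {p, s, u}, {p, t, u}, {q, r, s}, {q, r, t}, {q, r, u}, {s, t, u}, {p, q, r, s}, {p, q, r, t}, {p, q, r, u}, {p, s, t, u}, {q, r, s, t}, {q, r, s, u}, {q, r, t, u}, {p, q, r, s, t}, {p, q, r, s, u}, {p, q, r, t, u}, {q, r, s, t, u}, Ω }.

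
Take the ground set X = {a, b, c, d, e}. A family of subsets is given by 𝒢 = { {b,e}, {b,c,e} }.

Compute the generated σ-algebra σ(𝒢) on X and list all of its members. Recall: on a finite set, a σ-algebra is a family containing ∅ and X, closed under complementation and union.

σ(𝒢) (8 sets): { {}, {c}, {a,d}, {b,e}, {a,c,d}, {b,c,e}, {a,b,d,e}, X }

Derivation:
Seed the family with 𝒢 together with ∅ and X: { {}, {b,e}, {b,c,e}, X }.
Pass 1: 2 new —
  {a,d}  = {b,c,e}ᶜ
  {a,c,d}  = {b,e}ᶜ
  — 6 sets.
Pass 2: 1 new —
  {a,b,d,e}  = {b,e} ∪ {a,d}
  — 7 sets.
Pass 3 adds 1:
  {c}  = {a,b,d,e}ᶜ
  — 8 sets.
Pass 4: closed — nothing new.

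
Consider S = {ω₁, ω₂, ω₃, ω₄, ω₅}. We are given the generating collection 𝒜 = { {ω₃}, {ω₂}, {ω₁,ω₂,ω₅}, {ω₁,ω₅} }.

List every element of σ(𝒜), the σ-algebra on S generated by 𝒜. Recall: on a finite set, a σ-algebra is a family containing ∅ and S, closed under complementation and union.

Initial family (6 sets): { {}, {ω₂}, {ω₃}, {ω₁,ω₅}, {ω₁,ω₂,ω₅}, S }.
Iteration 1 adds 7:
  {ω₂,ω₃}  = {ω₃} ∪ {ω₂}
  {ω₃,ω₄}  = ᶜ of {ω₁,ω₂,ω₅}
  {ω₁,ω₃,ω₅}  = {ω₃} ∪ {ω₁,ω₅}
  {ω₂,ω₃,ω₄}  = ᶜ of {ω₁,ω₅}
  {ω₁,ω₂,ω₃,ω₅}  = {ω₃} ∪ {ω₁,ω₂,ω₅}
  {ω₁,ω₂,ω₄,ω₅}  = ᶜ of {ω₃}
  {ω₁,ω₃,ω₄,ω₅}  = ᶜ of {ω₂}
  (now 13)
Iteration 2. New:
  {ω₄}  = ᶜ of {ω₁,ω₂,ω₃,ω₅}
  {ω₂,ω₄}  = ᶜ of {ω₁,ω₃,ω₅}
  {ω₁,ω₄,ω₅}  = ᶜ of {ω₂,ω₃}
  (now 16)
Iteration 3: closed — nothing new.

σ(𝒜) = { {}, {ω₂}, {ω₃}, {ω₄}, {ω₁,ω₅}, {ω₂,ω₃}, {ω₂,ω₄}, {ω₃,ω₄}, {ω₁,ω₂,ω₅}, {ω₁,ω₃,ω₅}, {ω₁,ω₄,ω₅}, {ω₂,ω₃,ω₄}, {ω₁,ω₂,ω₃,ω₅}, {ω₁,ω₂,ω₄,ω₅}, {ω₁,ω₃,ω₄,ω₅}, S }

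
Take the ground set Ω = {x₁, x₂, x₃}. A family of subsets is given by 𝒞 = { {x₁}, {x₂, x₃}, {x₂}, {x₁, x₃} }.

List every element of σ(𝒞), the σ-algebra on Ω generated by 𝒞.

σ(𝒞) = { ∅, {x₁}, {x₂}, {x₃}, {x₁, x₂}, {x₁, x₃}, {x₂, x₃}, Ω }

Derivation:
Start: 𝒞 ∪ {∅, Ω} = { ∅, {x₁}, {x₂}, {x₁, x₃}, {x₂, x₃}, Ω }.
Round 1 (1 new):
  {x₁, x₂}  = {x₂} ∪ {x₁}
  |family| = 7
Round 2 adds 1:
  {x₃}  = {x₁, x₂}ᶜ
  |family| = 8
Round 3: stable.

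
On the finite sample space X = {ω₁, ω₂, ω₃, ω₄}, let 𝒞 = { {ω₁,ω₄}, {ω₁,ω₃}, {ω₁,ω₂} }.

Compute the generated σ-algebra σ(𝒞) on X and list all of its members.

Initial family (5 sets): { {}, {ω₁,ω₂}, {ω₁,ω₃}, {ω₁,ω₄}, X }.
Pass 1: 6 new —
  {ω₂,ω₃}  = {ω₁,ω₄}ᶜ
  {ω₂,ω₄}  = {ω₁,ω₃}ᶜ
  {ω₃,ω₄}  = {ω₁,ω₂}ᶜ
  {ω₁,ω₂,ω₃}  = {ω₁,ω₂} ∪ {ω₁,ω₃}
  {ω₁,ω₂,ω₄}  = {ω₁,ω₄} ∪ {ω₁,ω₂}
  {ω₁,ω₃,ω₄}  = {ω₁,ω₄} ∪ {ω₁,ω₃}
  (now 11)
Pass 2 adds 4:
  {ω₂}  = {ω₁,ω₃,ω₄}ᶜ
  {ω₃}  = {ω₁,ω₂,ω₄}ᶜ
  {ω₄}  = {ω₁,ω₂,ω₃}ᶜ
  {ω₂,ω₃,ω₄}  = {ω₃,ω₄} ∪ {ω₂,ω₃}
  (now 15)
Pass 3 adds 1:
  {ω₁}  = {ω₂,ω₃,ω₄}ᶜ
  (now 16)
Pass 4: already closed under ᶜ and ∪.

Therefore σ(𝒞) = { {}, {ω₁}, {ω₂}, {ω₃}, {ω₄}, {ω₁,ω₂}, {ω₁,ω₃}, {ω₁,ω₄}, {ω₂,ω₃}, {ω₂,ω₄}, {ω₃,ω₄}, {ω₁,ω₂,ω₃}, {ω₁,ω₂,ω₄}, {ω₁,ω₃,ω₄}, {ω₂,ω₃,ω₄}, X } (|σ(𝒞)| = 16).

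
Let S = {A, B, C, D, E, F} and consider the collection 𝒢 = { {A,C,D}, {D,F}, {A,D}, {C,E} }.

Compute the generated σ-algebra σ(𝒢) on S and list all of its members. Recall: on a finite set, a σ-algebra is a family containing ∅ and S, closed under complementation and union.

|σ(𝒢)| = 64.  σ(𝒢) = { {}, {A}, {B}, {C}, {D}, {E}, {F}, {A,B}, {A,C}, {A,D}, {A,E}, {A,F}, {B,C}, {B,D}, {B,E}, {B,F}, {C,D}, {C,E}, {C,F}, {D,E}, {D,F}, {E,F}, {A,B,C}, {A,B,D}, {A,B,E}, {A,B,F}, {A,C,D}, {A,C,E}, {A,C,F}, {A,D,E}, {A,D,F}, {A,E,F}, {B,C,D}, {B,C,E}, {B,C,F}, {B,D,E}, {B,D,F}, {B,E,F}, {C,D,E}, {C,D,F}, {C,E,F}, {D,E,F}, {A,B,C,D}, {A,B,C,E}, {A,B,C,F}, {A,B,D,E}, {A,B,D,F}, {A,B,E,F}, {A,C,D,E}, {A,C,D,F}, {A,C,E,F}, {A,D,E,F}, {B,C,D,E}, {B,C,D,F}, {B,C,E,F}, {B,D,E,F}, {C,D,E,F}, {A,B,C,D,E}, {A,B,C,D,F}, {A,B,C,E,F}, {A,B,D,E,F}, {A,C,D,E,F}, {B,C,D,E,F}, S }

Derivation:
Initial family (6 sets): { {}, {A,D}, {C,E}, {D,F}, {A,C,D}, S }.
Pass 1 adds 8:
  {A,D,F}  = {A,D} ∪ {D,F}
  {B,E,F}  = S∖{A,C,D}
  {A,B,C,E}  = S∖{D,F}
  {A,B,D,F}  = S∖{C,E}
  {A,C,D,E}  = {A,C,D} ∪ {C,E}
  {A,C,D,F}  = {A,C,D} ∪ {D,F}
  {B,C,E,F}  = S∖{A,D}
  {C,D,E,F}  = {C,E} ∪ {D,F}
  (now 14)
Pass 2 adds 11:
  {A,B}  = S∖{C,D,E,F}
  {B,E}  = S∖{A,C,D,F}
  {B,F}  = S∖{A,C,D,E}
  {B,C,E}  = S∖{A,D,F}
  {B,D,E,F}  = {B,E,F} ∪ {D,F}
  {A,B,C,D,E}  = {A,C,D} ∪ {A,B,C,E}
  {A,B,C,D,F}  = {A,B,D,F} ∪ {A,C,D}
  {A,B,C,E,F}  = {B,E,F} ∪ {A,B,C,E}
  {A,B,D,E,F}  = {A,B,D,F} ∪ {B,E,F}
  {A,C,D,E,F}  = {C,D,E,F} ∪ {A,D,F}
  {B,C,D,E,F}  = {C,D,E,F} ∪ {B,E,F}
  (now 25)
Pass 3: 14 new —
  {A}  = S∖{B,C,D,E,F}
  {B}  = S∖{A,C,D,E,F}
  {C}  = S∖{A,B,D,E,F}
  {D}  = S∖{A,B,C,E,F}
  {E}  = S∖{A,B,C,D,F}
  {F}  = S∖{A,B,C,D,E}
  {A,C}  = S∖{B,D,E,F}
  {A,B,D}  = {A,D} ∪ {A,B}
  {A,B,E}  = {B,E} ∪ {A,B}
  {A,B,F}  = {A,B} ∪ {B,F}
  {B,D,F}  = {D,F} ∪ {B,F}
  {A,B,C,D}  = {A,C,D} ∪ {A,B}
  {A,B,D,E}  = {B,E} ∪ {A,D}
  {A,B,E,F}  = {A,B} ∪ {B,E,F}
  (now 39)
Pass 4 (22 new):
  {A,E}  = {A} ∪ {E}
  {A,F}  = {A} ∪ {F}
  {B,C}  = {B} ∪ {C}
  {B,D}  = {B} ∪ {D}
  {C,D}  = S∖{A,B,E,F}
  {C,F}  = S∖{A,B,D,E}
  {D,E}  = {D} ∪ {E}
  {E,F}  = S∖{A,B,C,D}
  {A,B,C}  = {B} ∪ {A,C}
  {A,C,E}  = S∖{B,D,F}
  {A,C,F}  = {A,C} ∪ {F}
  {A,D,E}  = {A,D} ∪ {E}
  {B,C,F}  = {B,F} ∪ {C}
  {B,D,E}  = {D} ∪ {B,E}
  {C,D,E}  = S∖{A,B,F}
  {C,D,F}  = S∖{A,B,E}
  {C,E,F}  = S∖{A,B,D}
  {D,E,F}  = {D,F} ∪ {E}
  {A,B,C,F}  = {A,C} ∪ {B,F}
  {A,D,E,F}  = {A,D,F} ∪ {E}
  {B,C,D,E}  = {D} ∪ {B,C,E}
  {B,C,D,F}  = {B,D,F} ∪ {C}
  (now 61)
Pass 5 adds 3:
  {A,E,F}  = {E,F} ∪ {A,F}
  {B,C,D}  = {C,D} ∪ {B}
  {A,C,E,F}  = S∖{B,D}
  (now 64)
Pass 6: closed — nothing new.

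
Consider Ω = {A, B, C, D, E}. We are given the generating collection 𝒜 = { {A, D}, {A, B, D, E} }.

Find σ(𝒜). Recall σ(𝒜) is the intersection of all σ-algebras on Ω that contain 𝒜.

Initial family (4 sets): { ∅, {A, D}, {A, B, D, E}, Ω }.
Round 1. New:
  {C}  = ᶜ of {A, B, D, E}
  {B, C, E}  = ᶜ of {A, D}
  [6 total]
Round 2: +1 →
  {A, C, D}  = {C} ∪ {A, D}
  [7 total]
Round 3: 1 new —
  {B, E}  = ᶜ of {A, C, D}
  [8 total]
Round 4: closed — nothing new.

Therefore σ(𝒜) = { ∅, {C}, {A, D}, {B, E}, {A, C, D}, {B, C, E}, {A, B, D, E}, Ω } (|σ(𝒜)| = 8).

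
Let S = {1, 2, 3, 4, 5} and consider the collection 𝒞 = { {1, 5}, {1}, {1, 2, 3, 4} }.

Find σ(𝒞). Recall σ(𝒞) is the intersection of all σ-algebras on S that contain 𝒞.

Answer: σ(𝒞) = { {}, {1}, {5}, {1, 5}, {2, 3, 4}, {1, 2, 3, 4}, {2, 3, 4, 5}, S }

Working:
Take S₀ = 𝒞 ∪ {∅, S} = { {}, {1}, {1, 5}, {1, 2, 3, 4}, S }.
Iteration 1. New:
  {5}  = complement {1, 2, 3, 4}
  {2, 3, 4}  = complement {1, 5}
  {2, 3, 4, 5}  = complement {1}
  |family| = 8
Iteration 2: no new sets; the family is a σ-algebra.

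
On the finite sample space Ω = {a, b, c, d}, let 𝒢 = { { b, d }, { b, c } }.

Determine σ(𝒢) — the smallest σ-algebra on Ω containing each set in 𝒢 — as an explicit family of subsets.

Initial family (4 sets): { {  }, { b, c }, { b, d }, Ω }.
Step 1. New:
  { a, c }  = complement { b, d }
  { a, d }  = complement { b, c }
  { b, c, d }  = { b, d } ∪ { b, c }
  |family| = 7
Step 2 adds 4:
  { a }  = complement { b, c, d }
  { a, b, c }  = { b, c } ∪ { a, c }
  { a, b, d }  = { a, d } ∪ { b, d }
  { a, c, d }  = { a, d } ∪ { a, c }
  |family| = 11
Step 3 (3 new):
  { b }  = complement { a, c, d }
  { c }  = complement { a, b, d }
  { d }  = complement { a, b, c }
  |family| = 14
Step 4: +2 →
  { a, b }  = { b } ∪ { a }
  { c, d }  = { c } ∪ { d }
  |family| = 16
Step 5: stable.

Therefore σ(𝒢) = { {  }, { a }, { b }, { c }, { d }, { a, b }, { a, c }, { a, d }, { b, c }, { b, d }, { c, d }, { a, b, c }, { a, b, d }, { a, c, d }, { b, c, d }, Ω } (|σ(𝒢)| = 16).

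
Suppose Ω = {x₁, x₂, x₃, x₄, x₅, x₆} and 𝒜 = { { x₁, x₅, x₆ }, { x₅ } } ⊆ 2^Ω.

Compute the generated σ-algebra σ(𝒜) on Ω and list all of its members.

Take S₀ = 𝒜 ∪ {∅, Ω} = { {  }, { x₅ }, { x₁, x₅, x₆ }, Ω }.
Round 1 adds 2:
  { x₂, x₃, x₄ }  = ᶜ of { x₁, x₅, x₆ }
  { x₁, x₂, x₃, x₄, x₆ }  = ᶜ of { x₅ }
  (now 6)
Round 2 adds 1:
  { x₂, x₃, x₄, x₅ }  = { x₂, x₃, x₄ } ∪ { x₅ }
  (now 7)
Round 3 adds 1:
  { x₁, x₆ }  = ᶜ of { x₂, x₃, x₄, x₅ }
  (now 8)
Round 4: stable.

Therefore σ(𝒜) = { {  }, { x₅ }, { x₁, x₆ }, { x₁, x₅, x₆ }, { x₂, x₃, x₄ }, { x₂, x₃, x₄, x₅ }, { x₁, x₂, x₃, x₄, x₆ }, Ω } (|σ(𝒜)| = 8).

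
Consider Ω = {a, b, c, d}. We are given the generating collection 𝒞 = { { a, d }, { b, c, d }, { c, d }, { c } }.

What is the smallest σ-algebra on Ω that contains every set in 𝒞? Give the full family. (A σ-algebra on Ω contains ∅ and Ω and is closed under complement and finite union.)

Take S₀ = 𝒞 ∪ {∅, Ω} = { {  }, { c }, { a, d }, { c, d }, { b, c, d }, Ω }.
Pass 1 (5 new):
  { a }  = complement { b, c, d }
  { a, b }  = complement { c, d }
  { b, c }  = complement { a, d }
  { a, b, d }  = complement { c }
  { a, c, d }  = { c } ∪ { a, d }
  — 11 sets.
Pass 2 (3 new):
  { b }  = complement { a, c, d }
  { a, c }  = { c } ∪ { a }
  { a, b, c }  = { a, b } ∪ { c }
  — 14 sets.
Pass 3 (2 new):
  { d }  = complement { a, b, c }
  { b, d }  = complement { a, c }
  — 16 sets.
Pass 4: already closed under ᶜ and ∪.

Hence σ(𝒞) has 16 members: { {  }, { a }, { b }, { c }, { d }, { a, b }, { a, c }, { a, d }, { b, c }, { b, d }, { c, d }, { a, b, c }, { a, b, d }, { a, c, d }, { b, c, d }, Ω }.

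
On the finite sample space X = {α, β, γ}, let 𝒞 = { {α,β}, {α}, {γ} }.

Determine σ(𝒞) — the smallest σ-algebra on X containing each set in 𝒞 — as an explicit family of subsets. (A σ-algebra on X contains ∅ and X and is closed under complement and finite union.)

Initial family (5 sets): { {}, {α}, {γ}, {α,β}, X }.
Iteration 1 adds 2:
  {α,γ}  = {γ} ∪ {α}
  {β,γ}  = {α}ᶜ
  (now 7)
Iteration 2 adds 1:
  {β}  = {α,γ}ᶜ
  (now 8)
Iteration 3: already closed under ᶜ and ∪.

Hence σ(𝒞) has 8 members: { {}, {α}, {β}, {γ}, {α,β}, {α,γ}, {β,γ}, X }.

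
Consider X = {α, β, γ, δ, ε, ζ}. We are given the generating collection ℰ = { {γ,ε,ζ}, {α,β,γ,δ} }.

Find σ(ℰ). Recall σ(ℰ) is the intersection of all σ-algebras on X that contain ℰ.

Start: ℰ ∪ {∅, X} = { {}, {γ,ε,ζ}, {α,β,γ,δ}, X }.
Pass 1. New:
  {ε,ζ}  = {α,β,γ,δ}ᶜ
  {α,β,δ}  = {γ,ε,ζ}ᶜ
  (now 6)
Pass 2 (1 new):
  {α,β,δ,ε,ζ}  = {ε,ζ} ∪ {α,β,δ}
  (now 7)
Pass 3: +1 →
  {γ}  = {α,β,δ,ε,ζ}ᶜ
  (now 8)
After Pass 4 the family is unchanged; done.

Therefore σ(ℰ) = { {}, {γ}, {ε,ζ}, {α,β,δ}, {γ,ε,ζ}, {α,β,γ,δ}, {α,β,δ,ε,ζ}, X } (|σ(ℰ)| = 8).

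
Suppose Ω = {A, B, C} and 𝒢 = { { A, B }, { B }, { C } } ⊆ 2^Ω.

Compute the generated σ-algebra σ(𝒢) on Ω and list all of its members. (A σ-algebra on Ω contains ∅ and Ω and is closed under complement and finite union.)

σ(𝒢) (8 sets): { {  }, { A }, { B }, { C }, { A, B }, { A, C }, { B, C }, Ω }

Check:
Initial family (5 sets): { {  }, { B }, { C }, { A, B }, Ω }.
Iteration 1. New:
  { A, C }  = complement { B }
  { B, C }  = { C } ∪ { B }
  [7 total]
Iteration 2 adds 1:
  { A }  = complement { B, C }
  [8 total]
Iteration 3: no new sets; the family is a σ-algebra.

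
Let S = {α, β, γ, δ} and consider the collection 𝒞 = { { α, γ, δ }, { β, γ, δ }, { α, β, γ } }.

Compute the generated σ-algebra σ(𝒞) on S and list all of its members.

σ(𝒞) (16 sets): { ∅, { α }, { β }, { γ }, { δ }, { α, β }, { α, γ }, { α, δ }, { β, γ }, { β, δ }, { γ, δ }, { α, β, γ }, { α, β, δ }, { α, γ, δ }, { β, γ, δ }, S }

Working:
Initial family (5 sets): { ∅, { α, β, γ }, { α, γ, δ }, { β, γ, δ }, S }.
Pass 1 (3 new):
  { α }  = complement { β, γ, δ }
  { β }  = complement { α, γ, δ }
  { δ }  = complement { α, β, γ }
  |family| = 8
Pass 2: 3 new —
  { α, β }  = { β } ∪ { α }
  { α, δ }  = { δ } ∪ { α }
  { β, δ }  = { δ } ∪ { β }
  |family| = 11
Pass 3: +4 →
  { α, γ }  = complement { β, δ }
  { β, γ }  = complement { α, δ }
  { γ, δ }  = complement { α, β }
  { α, β, δ }  = { α, δ } ∪ { α, β }
  |family| = 15
Pass 4. New:
  { γ }  = complement { α, β, δ }
  |family| = 16
Pass 5: already closed under ᶜ and ∪.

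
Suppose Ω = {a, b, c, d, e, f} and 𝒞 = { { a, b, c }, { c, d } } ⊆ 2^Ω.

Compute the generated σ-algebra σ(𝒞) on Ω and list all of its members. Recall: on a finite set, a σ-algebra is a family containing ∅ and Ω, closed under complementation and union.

σ(𝒞) = { ∅, { c }, { d }, { a, b }, { c, d }, { e, f }, { a, b, c }, { a, b, d }, { c, e, f }, { d, e, f }, { a, b, c, d }, { a, b, e, f }, { c, d, e, f }, { a, b, c, e, f }, { a, b, d, e, f }, Ω }

Derivation:
Take S₀ = 𝒞 ∪ {∅, Ω} = { ∅, { c, d }, { a, b, c }, Ω }.
Step 1. New:
  { d, e, f }  = { a, b, c }ᶜ
  { a, b, c, d }  = { c, d } ∪ { a, b, c }
  { a, b, e, f }  = { c, d }ᶜ
  |family| = 7
Step 2: 4 new —
  { e, f }  = { a, b, c, d }ᶜ
  { c, d, e, f }  = { c, d } ∪ { d, e, f }
  { a, b, c, e, f }  = { a, b, c } ∪ { a, b, e, f }
  { a, b, d, e, f }  = { d, e, f } ∪ { a, b, e, f }
  |family| = 11
Step 3 (3 new):
  { c }  = { a, b, d, e, f }ᶜ
  { d }  = { a, b, c, e, f }ᶜ
  { a, b }  = { c, d, e, f }ᶜ
  |family| = 14
Step 4 (2 new):
  { a, b, d }  = { a, b } ∪ { d }
  { c, e, f }  = { c } ∪ { e, f }
  |family| = 16
Step 5: already closed under ᶜ and ∪.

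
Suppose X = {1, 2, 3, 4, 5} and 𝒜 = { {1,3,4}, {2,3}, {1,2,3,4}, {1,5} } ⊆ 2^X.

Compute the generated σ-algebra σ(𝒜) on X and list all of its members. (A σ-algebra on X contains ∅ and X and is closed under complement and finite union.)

Start: 𝒜 ∪ {∅, X} = { {}, {1,5}, {2,3}, {1,3,4}, {1,2,3,4}, X }.
Round 1 adds 6:
  {5}  = ᶜ of {1,2,3,4}
  {2,5}  = ᶜ of {1,3,4}
  {1,4,5}  = ᶜ of {2,3}
  {2,3,4}  = ᶜ of {1,5}
  {1,2,3,5}  = {2,3} ∪ {1,5}
  {1,3,4,5}  = {1,3,4} ∪ {1,5}
  (now 12)
Round 2: +6 →
  {2}  = ᶜ of {1,3,4,5}
  {4}  = ᶜ of {1,2,3,5}
  {1,2,5}  = {2,5} ∪ {1,5}
  {2,3,5}  = {2,5} ∪ {2,3}
  {1,2,4,5}  = {1,4,5} ∪ {2,5}
  {2,3,4,5}  = {2,5} ∪ {2,3,4}
  (now 18)
Round 3. New:
  {1}  = ᶜ of {2,3,4,5}
  {3}  = ᶜ of {1,2,4,5}
  {1,4}  = ᶜ of {2,3,5}
  {2,4}  = {4} ∪ {2}
  {3,4}  = ᶜ of {1,2,5}
  {4,5}  = {4} ∪ {5}
  {2,4,5}  = {2,5} ∪ {4}
  (now 25)
Round 4 adds 7:
  {1,2}  = {2} ∪ {1}
  {1,3}  = ᶜ of {2,4,5}
  {3,5}  = {5} ∪ {3}
  {1,2,3}  = ᶜ of {4,5}
  {1,2,4}  = {2} ∪ {1,4}
  {1,3,5}  = ᶜ of {2,4}
  {3,4,5}  = {3,4} ∪ {5}
  (now 32)
After Round 5 the family is unchanged; done.

Therefore σ(𝒜) = { {}, {1}, {2}, {3}, {4}, {5}, {1,2}, {1,3}, {1,4}, {1,5}, {2,3}, {2,4}, {2,5}, {3,4}, {3,5}, {4,5}, {1,2,3}, {1,2,4}, {1,2,5}, {1,3,4}, {1,3,5}, {1,4,5}, {2,3,4}, {2,3,5}, {2,4,5}, {3,4,5}, {1,2,3,4}, {1,2,3,5}, {1,2,4,5}, {1,3,4,5}, {2,3,4,5}, X } (|σ(𝒜)| = 32).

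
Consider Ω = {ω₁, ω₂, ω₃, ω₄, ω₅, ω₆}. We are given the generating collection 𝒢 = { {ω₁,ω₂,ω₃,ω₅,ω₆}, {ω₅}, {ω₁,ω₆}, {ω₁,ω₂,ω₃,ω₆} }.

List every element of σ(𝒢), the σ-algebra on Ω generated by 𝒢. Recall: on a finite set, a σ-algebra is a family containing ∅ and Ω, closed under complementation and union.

σ(𝒢) = { {}, {ω₄}, {ω₅}, {ω₁,ω₆}, {ω₂,ω₃}, {ω₄,ω₅}, {ω₁,ω₄,ω₆}, {ω₁,ω₅,ω₆}, {ω₂,ω₃,ω₄}, {ω₂,ω₃,ω₅}, {ω₁,ω₂,ω₃,ω₆}, {ω₁,ω₄,ω₅,ω₆}, {ω₂,ω₃,ω₄,ω₅}, {ω₁,ω₂,ω₃,ω₄,ω₆}, {ω₁,ω₂,ω₃,ω₅,ω₆}, Ω }

Derivation:
Seed the family with 𝒢 together with ∅ and Ω: { {}, {ω₅}, {ω₁,ω₆}, {ω₁,ω₂,ω₃,ω₆}, {ω₁,ω₂,ω₃,ω₅,ω₆}, Ω }.
Iteration 1: +5 →
  {ω₄}  = Ω∖{ω₁,ω₂,ω₃,ω₅,ω₆}
  {ω₄,ω₅}  = Ω∖{ω₁,ω₂,ω₃,ω₆}
  {ω₁,ω₅,ω₆}  = {ω₁,ω₆} ∪ {ω₅}
  {ω₂,ω₃,ω₄,ω₅}  = Ω∖{ω₁,ω₆}
  {ω₁,ω₂,ω₃,ω₄,ω₆}  = Ω∖{ω₅}
  (now 11)
Iteration 2. New:
  {ω₁,ω₄,ω₆}  = {ω₁,ω₆} ∪ {ω₄}
  {ω₂,ω₃,ω₄}  = Ω∖{ω₁,ω₅,ω₆}
  {ω₁,ω₄,ω₅,ω₆}  = {ω₁,ω₆} ∪ {ω₄,ω₅}
  (now 14)
Iteration 3 (2 new):
  {ω₂,ω₃}  = Ω∖{ω₁,ω₄,ω₅,ω₆}
  {ω₂,ω₃,ω₅}  = Ω∖{ω₁,ω₄,ω₆}
  (now 16)
Iteration 4: closed — nothing new.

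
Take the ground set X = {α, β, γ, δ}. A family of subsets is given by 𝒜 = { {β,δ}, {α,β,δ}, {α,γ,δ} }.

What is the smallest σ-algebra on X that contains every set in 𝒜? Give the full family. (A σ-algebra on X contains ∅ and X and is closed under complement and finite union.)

Begin from { {}, {β,δ}, {α,β,δ}, {α,γ,δ}, X } (that is, 𝒜 plus ∅ and X).
Round 1 adds 3:
  {β}  = {α,γ,δ}ᶜ
  {γ}  = {α,β,δ}ᶜ
  {α,γ}  = {β,δ}ᶜ
  (now 8)
Round 2: 3 new —
  {β,γ}  = {γ} ∪ {β}
  {α,β,γ}  = {β} ∪ {α,γ}
  {β,γ,δ}  = {γ} ∪ {β,δ}
  (now 11)
Round 3. New:
  {α}  = {β,γ,δ}ᶜ
  {δ}  = {α,β,γ}ᶜ
  {α,δ}  = {β,γ}ᶜ
  (now 14)
Round 4 (2 new):
  {α,β}  = {β} ∪ {α}
  {γ,δ}  = {γ} ∪ {δ}
  (now 16)
Round 5: already closed under ᶜ and ∪.

|σ(𝒜)| = 16.  σ(𝒜) = { {}, {α}, {β}, {γ}, {δ}, {α,β}, {α,γ}, {α,δ}, {β,γ}, {β,δ}, {γ,δ}, {α,β,γ}, {α,β,δ}, {α,γ,δ}, {β,γ,δ}, X }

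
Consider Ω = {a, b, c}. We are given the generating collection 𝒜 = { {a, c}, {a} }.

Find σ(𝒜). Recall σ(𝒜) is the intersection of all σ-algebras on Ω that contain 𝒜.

Begin from { ∅, {a}, {a, c}, Ω } (that is, 𝒜 plus ∅ and Ω).
Step 1. New:
  {b}  = {a, c}ᶜ
  {b, c}  = {a}ᶜ
  |family| = 6
Step 2 (1 new):
  {a, b}  = {b} ∪ {a}
  |family| = 7
Step 3 (1 new):
  {c}  = {a, b}ᶜ
  |family| = 8
Step 4 adds nothing — fixpoint reached.

Hence σ(𝒜) has 8 members: { ∅, {a}, {b}, {c}, {a, b}, {a, c}, {b, c}, Ω }.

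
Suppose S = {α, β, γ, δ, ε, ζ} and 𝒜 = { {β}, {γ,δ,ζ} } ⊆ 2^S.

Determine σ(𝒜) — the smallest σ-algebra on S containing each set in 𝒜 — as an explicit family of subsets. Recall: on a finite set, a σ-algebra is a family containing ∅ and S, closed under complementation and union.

σ(𝒜) = { {}, {β}, {α,ε}, {α,β,ε}, {γ,δ,ζ}, {β,γ,δ,ζ}, {α,γ,δ,ε,ζ}, S }

Check:
Seed the family with 𝒜 together with ∅ and S: { {}, {β}, {γ,δ,ζ}, S }.
Pass 1: 3 new —
  {α,β,ε}  = S∖{γ,δ,ζ}
  {β,γ,δ,ζ}  = {β} ∪ {γ,δ,ζ}
  {α,γ,δ,ε,ζ}  = S∖{β}
  — 7 sets.
Pass 2 adds 1:
  {α,ε}  = S∖{β,γ,δ,ζ}
  — 8 sets.
After Pass 3 the family is unchanged; done.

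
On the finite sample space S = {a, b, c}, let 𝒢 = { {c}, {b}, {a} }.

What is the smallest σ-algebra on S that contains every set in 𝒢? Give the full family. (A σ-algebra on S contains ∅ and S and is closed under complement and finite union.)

σ(𝒢) (8 sets): { ∅, {a}, {b}, {c}, {a,b}, {a,c}, {b,c}, S }

Derivation:
Initial family (5 sets): { ∅, {a}, {b}, {c}, S }.
Round 1: +3 →
  {a,b}  = {c}ᶜ
  {a,c}  = {b}ᶜ
  {b,c}  = {a}ᶜ
  — 8 sets.
Round 2 adds nothing — fixpoint reached.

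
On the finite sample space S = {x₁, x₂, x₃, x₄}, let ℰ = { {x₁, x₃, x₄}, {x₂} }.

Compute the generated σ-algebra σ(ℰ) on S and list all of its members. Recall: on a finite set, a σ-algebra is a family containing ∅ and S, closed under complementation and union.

Initial family (4 sets): { {}, {x₂}, {x₁, x₃, x₄}, S }.
Iteration 1: already closed under ᶜ and ∪.

Therefore σ(ℰ) = { {}, {x₂}, {x₁, x₃, x₄}, S } (|σ(ℰ)| = 4).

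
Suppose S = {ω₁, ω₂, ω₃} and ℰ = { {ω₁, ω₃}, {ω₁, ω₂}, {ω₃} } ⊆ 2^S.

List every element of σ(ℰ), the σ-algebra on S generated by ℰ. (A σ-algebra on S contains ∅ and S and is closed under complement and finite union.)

|σ(ℰ)| = 8.  σ(ℰ) = { ∅, {ω₁}, {ω₂}, {ω₃}, {ω₁, ω₂}, {ω₁, ω₃}, {ω₂, ω₃}, S }

Derivation:
Begin from { ∅, {ω₃}, {ω₁, ω₂}, {ω₁, ω₃}, S } (that is, ℰ plus ∅ and S).
Step 1 adds 1:
  {ω₂}  = complement {ω₁, ω₃}
Step 2: +1 →
  {ω₂, ω₃}  = {ω₃} ∪ {ω₂}
Step 3: +1 →
  {ω₁}  = complement {ω₂, ω₃}
Step 4: already closed under ᶜ and ∪.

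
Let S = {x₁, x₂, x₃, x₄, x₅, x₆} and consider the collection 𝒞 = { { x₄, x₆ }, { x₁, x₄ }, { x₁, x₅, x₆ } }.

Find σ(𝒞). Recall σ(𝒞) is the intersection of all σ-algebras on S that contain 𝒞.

σ(𝒞) (32 sets): { {  }, { x₁ }, { x₄ }, { x₅ }, { x₆ }, { x₁, x₄ }, { x₁, x₅ }, { x₁, x₆ }, { x₂, x₃ }, { x₄, x₅ }, { x₄, x₆ }, { x₅, x₆ }, { x₁, x₂, x₃ }, { x₁, x₄, x₅ }, { x₁, x₄, x₆ }, { x₁, x₅, x₆ }, { x₂, x₃, x₄ }, { x₂, x₃, x₅ }, { x₂, x₃, x₆ }, { x₄, x₅, x₆ }, { x₁, x₂, x₃, x₄ }, { x₁, x₂, x₃, x₅ }, { x₁, x₂, x₃, x₆ }, { x₁, x₄, x₅, x₆ }, { x₂, x₃, x₄, x₅ }, { x₂, x₃, x₄, x₆ }, { x₂, x₃, x₅, x₆ }, { x₁, x₂, x₃, x₄, x₅ }, { x₁, x₂, x₃, x₄, x₆ }, { x₁, x₂, x₃, x₅, x₆ }, { x₂, x₃, x₄, x₅, x₆ }, S }

Check:
Seed the family with 𝒞 together with ∅ and S: { {  }, { x₁, x₄ }, { x₄, x₆ }, { x₁, x₅, x₆ }, S }.
Pass 1. New:
  { x₁, x₄, x₆ }  = { x₁, x₄ } ∪ { x₄, x₆ }
  { x₂, x₃, x₄ }  = { x₁, x₅, x₆ }ᶜ
  { x₁, x₂, x₃, x₅ }  = { x₄, x₆ }ᶜ
  { x₁, x₄, x₅, x₆ }  = { x₁, x₄ } ∪ { x₁, x₅, x₆ }
  { x₂, x₃, x₅, x₆ }  = { x₁, x₄ }ᶜ
  [10 total]
Pass 2 (8 new):
  { x₂, x₃ }  = { x₁, x₄, x₅, x₆ }ᶜ
  { x₂, x₃, x₅ }  = { x₁, x₄, x₆ }ᶜ
  { x₁, x₂, x₃, x₄ }  = { x₂, x₃, x₄ } ∪ { x₁, x₄ }
  { x₂, x₃, x₄, x₆ }  = { x₂, x₃, x₄ } ∪ { x₄, x₆ }
  { x₁, x₂, x₃, x₄, x₅ }  = { x₂, x₃, x₄ } ∪ { x₁, x₂, x₃, x₅ }
  { x₁, x₂, x₃, x₄, x₆ }  = { x₂, x₃, x₄ } ∪ { x₁, x₄, x₆ }
  { x₁, x₂, x₃, x₅, x₆ }  = { x₁, x₅, x₆ } ∪ { x₁, x₂, x₃, x₅ }
  { x₂, x₃, x₄, x₅, x₆ }  = { x₂, x₃, x₄ } ∪ { x₂, x₃, x₅, x₆ }
  [18 total]
Pass 3 adds 7:
  { x₁ }  = { x₂, x₃, x₄, x₅, x₆ }ᶜ
  { x₄ }  = { x₁, x₂, x₃, x₅, x₆ }ᶜ
  { x₅ }  = { x₁, x₂, x₃, x₄, x₆ }ᶜ
  { x₆ }  = { x₁, x₂, x₃, x₄, x₅ }ᶜ
  { x₁, x₅ }  = { x₂, x₃, x₄, x₆ }ᶜ
  { x₅, x₆ }  = { x₁, x₂, x₃, x₄ }ᶜ
  { x₂, x₃, x₄, x₅ }  = { x₂, x₃, x₅ } ∪ { x₂, x₃, x₄ }
  [25 total]
Pass 4: 6 new —
  { x₁, x₆ }  = { x₂, x₃, x₄, x₅ }ᶜ
  { x₄, x₅ }  = { x₅ } ∪ { x₄ }
  { x₁, x₂, x₃ }  = { x₁ } ∪ { x₂, x₃ }
  { x₁, x₄, x₅ }  = { x₅ } ∪ { x₁, x₄ }
  { x₂, x₃, x₆ }  = { x₆ } ∪ { x₂, x₃ }
  { x₄, x₅, x₆ }  = { x₅, x₆ } ∪ { x₄ }
  [31 total]
Pass 5 (1 new):
  { x₁, x₂, x₃, x₆ }  = { x₄, x₅ }ᶜ
  [32 total]
Pass 6: stable.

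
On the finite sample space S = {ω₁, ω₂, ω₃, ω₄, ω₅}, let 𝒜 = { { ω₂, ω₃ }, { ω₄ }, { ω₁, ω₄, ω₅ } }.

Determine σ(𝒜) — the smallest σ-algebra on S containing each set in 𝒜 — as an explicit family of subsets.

σ(𝒜) = { ∅, { ω₄ }, { ω₁, ω₅ }, { ω₂, ω₃ }, { ω₁, ω₄, ω₅ }, { ω₂, ω₃, ω₄ }, { ω₁, ω₂, ω₃, ω₅ }, S }

Check:
Take S₀ = 𝒜 ∪ {∅, S} = { ∅, { ω₄ }, { ω₂, ω₃ }, { ω₁, ω₄, ω₅ }, S }.
Step 1: 2 new —
  { ω₂, ω₃, ω₄ }  = { ω₂, ω₃ } ∪ { ω₄ }
  { ω₁, ω₂, ω₃, ω₅ }  = complement { ω₄ }
Step 2 adds 1:
  { ω₁, ω₅ }  = complement { ω₂, ω₃, ω₄ }
Step 3 adds nothing — fixpoint reached.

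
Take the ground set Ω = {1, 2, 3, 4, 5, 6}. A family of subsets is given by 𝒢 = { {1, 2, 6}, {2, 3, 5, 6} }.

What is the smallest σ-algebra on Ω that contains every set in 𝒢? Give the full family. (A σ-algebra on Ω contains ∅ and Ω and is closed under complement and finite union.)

Seed the family with 𝒢 together with ∅ and Ω: { {}, {1, 2, 6}, {2, 3, 5, 6}, Ω }.
Round 1 adds 3:
  {1, 4}  = complement {2, 3, 5, 6}
  {3, 4, 5}  = complement {1, 2, 6}
  {1, 2, 3, 5, 6}  = {2, 3, 5, 6} ∪ {1, 2, 6}
  (now 7)
Round 2 (4 new):
  {4}  = complement {1, 2, 3, 5, 6}
  {1, 2, 4, 6}  = {1, 4} ∪ {1, 2, 6}
  {1, 3, 4, 5}  = {3, 4, 5} ∪ {1, 4}
  {2, 3, 4, 5, 6}  = {3, 4, 5} ∪ {2, 3, 5, 6}
  (now 11)
Round 3. New:
  {1}  = complement {2, 3, 4, 5, 6}
  {2, 6}  = complement {1, 3, 4, 5}
  {3, 5}  = complement {1, 2, 4, 6}
  (now 14)
Round 4. New:
  {1, 3, 5}  = {1} ∪ {3, 5}
  {2, 4, 6}  = {4} ∪ {2, 6}
  (now 16)
Round 5: already closed under ᶜ and ∪.

Hence σ(𝒢) has 16 members: { {}, {1}, {4}, {1, 4}, {2, 6}, {3, 5}, {1, 2, 6}, {1, 3, 5}, {2, 4, 6}, {3, 4, 5}, {1, 2, 4, 6}, {1, 3, 4, 5}, {2, 3, 5, 6}, {1, 2, 3, 5, 6}, {2, 3, 4, 5, 6}, Ω }.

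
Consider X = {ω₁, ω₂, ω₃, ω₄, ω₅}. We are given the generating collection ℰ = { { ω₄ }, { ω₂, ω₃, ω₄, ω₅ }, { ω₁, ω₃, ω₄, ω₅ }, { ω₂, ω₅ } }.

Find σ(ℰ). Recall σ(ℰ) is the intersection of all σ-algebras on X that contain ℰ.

σ(ℰ) = { {  }, { ω₁ }, { ω₂ }, { ω₃ }, { ω₄ }, { ω₅ }, { ω₁, ω₂ }, { ω₁, ω₃ }, { ω₁, ω₄ }, { ω₁, ω₅ }, { ω₂, ω₃ }, { ω₂, ω₄ }, { ω₂, ω₅ }, { ω₃, ω₄ }, { ω₃, ω₅ }, { ω₄, ω₅ }, { ω₁, ω₂, ω₃ }, { ω₁, ω₂, ω₄ }, { ω₁, ω₂, ω₅ }, { ω₁, ω₃, ω₄ }, { ω₁, ω₃, ω₅ }, { ω₁, ω₄, ω₅ }, { ω₂, ω₃, ω₄ }, { ω₂, ω₃, ω₅ }, { ω₂, ω₄, ω₅ }, { ω₃, ω₄, ω₅ }, { ω₁, ω₂, ω₃, ω₄ }, { ω₁, ω₂, ω₃, ω₅ }, { ω₁, ω₂, ω₄, ω₅ }, { ω₁, ω₃, ω₄, ω₅ }, { ω₂, ω₃, ω₄, ω₅ }, X }

Working:
Initial family (6 sets): { {  }, { ω₄ }, { ω₂, ω₅ }, { ω₁, ω₃, ω₄, ω₅ }, { ω₂, ω₃, ω₄, ω₅ }, X }.
Iteration 1. New:
  { ω₁ }  = { ω₂, ω₃, ω₄, ω₅ }ᶜ
  { ω₂ }  = { ω₁, ω₃, ω₄, ω₅ }ᶜ
  { ω₁, ω₃, ω₄ }  = { ω₂, ω₅ }ᶜ
  { ω₂, ω₄, ω₅ }  = { ω₂, ω₅ } ∪ { ω₄ }
  { ω₁, ω₂, ω₃, ω₅ }  = { ω₄ }ᶜ
  |family| = 11
Iteration 2: 7 new —
  { ω₁, ω₂ }  = { ω₂ } ∪ { ω₁ }
  { ω₁, ω₃ }  = { ω₂, ω₄, ω₅ }ᶜ
  { ω₁, ω₄ }  = { ω₄ } ∪ { ω₁ }
  { ω₂, ω₄ }  = { ω₂ } ∪ { ω₄ }
  { ω₁, ω₂, ω₅ }  = { ω₂, ω₅ } ∪ { ω₁ }
  { ω₁, ω₂, ω₃, ω₄ }  = { ω₂ } ∪ { ω₁, ω₃, ω₄ }
  { ω₁, ω₂, ω₄, ω₅ }  = { ω₂, ω₄, ω₅ } ∪ { ω₁ }
  |family| = 18
Iteration 3: 8 new —
  { ω₃ }  = { ω₁, ω₂, ω₄, ω₅ }ᶜ
  { ω₅ }  = { ω₁, ω₂, ω₃, ω₄ }ᶜ
  { ω₃, ω₄ }  = { ω₁, ω₂, ω₅ }ᶜ
  { ω₁, ω₂, ω₃ }  = { ω₁, ω₂ } ∪ { ω₁, ω₃ }
  { ω₁, ω₂, ω₄ }  = { ω₁, ω₄ } ∪ { ω₁, ω₂ }
  { ω₁, ω₃, ω₅ }  = { ω₂, ω₄ }ᶜ
  { ω₂, ω₃, ω₅ }  = { ω₁, ω₄ }ᶜ
  { ω₃, ω₄, ω₅ }  = { ω₁, ω₂ }ᶜ
  |family| = 26
Iteration 4: 6 new —
  { ω₁, ω₅ }  = { ω₅ } ∪ { ω₁ }
  { ω₂, ω₃ }  = { ω₂ } ∪ { ω₃ }
  { ω₃, ω₅ }  = { ω₁, ω₂, ω₄ }ᶜ
  { ω₄, ω₅ }  = { ω₁, ω₂, ω₃ }ᶜ
  { ω₁, ω₄, ω₅ }  = { ω₅ } ∪ { ω₁, ω₄ }
  { ω₂, ω₃, ω₄ }  = { ω₃, ω₄ } ∪ { ω₂ }
  |family| = 32
Iteration 5: already closed under ᶜ and ∪.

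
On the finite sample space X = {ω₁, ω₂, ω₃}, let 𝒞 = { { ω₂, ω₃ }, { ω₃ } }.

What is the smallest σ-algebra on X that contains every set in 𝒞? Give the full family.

|σ(𝒞)| = 8.  σ(𝒞) = { {}, { ω₁ }, { ω₂ }, { ω₃ }, { ω₁, ω₂ }, { ω₁, ω₃ }, { ω₂, ω₃ }, X }

Working:
Start: 𝒞 ∪ {∅, X} = { {}, { ω₃ }, { ω₂, ω₃ }, X }.
Round 1: 2 new —
  { ω₁ }  = X∖{ ω₂, ω₃ }
  { ω₁, ω₂ }  = X∖{ ω₃ }
  [6 total]
Round 2: +1 →
  { ω₁, ω₃ }  = { ω₃ } ∪ { ω₁ }
  [7 total]
Round 3: +1 →
  { ω₂ }  = X∖{ ω₁, ω₃ }
  [8 total]
Round 4: no new sets; the family is a σ-algebra.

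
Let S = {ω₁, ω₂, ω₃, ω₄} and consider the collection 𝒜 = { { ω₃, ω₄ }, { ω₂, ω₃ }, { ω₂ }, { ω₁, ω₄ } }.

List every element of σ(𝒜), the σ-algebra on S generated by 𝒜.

|σ(𝒜)| = 16.  σ(𝒜) = { {}, { ω₁ }, { ω₂ }, { ω₃ }, { ω₄ }, { ω₁, ω₂ }, { ω₁, ω₃ }, { ω₁, ω₄ }, { ω₂, ω₃ }, { ω₂, ω₄ }, { ω₃, ω₄ }, { ω₁, ω₂, ω₃ }, { ω₁, ω₂, ω₄ }, { ω₁, ω₃, ω₄ }, { ω₂, ω₃, ω₄ }, S }

Check:
Initial family (6 sets): { {}, { ω₂ }, { ω₁, ω₄ }, { ω₂, ω₃ }, { ω₃, ω₄ }, S }.
Step 1: +4 →
  { ω₁, ω₂ }  = ᶜ of { ω₃, ω₄ }
  { ω₁, ω₂, ω₄ }  = { ω₁, ω₄ } ∪ { ω₂ }
  { ω₁, ω₃, ω₄ }  = ᶜ of { ω₂ }
  { ω₂, ω₃, ω₄ }  = { ω₃, ω₄ } ∪ { ω₂, ω₃ }
  |family| = 10
Step 2: +3 →
  { ω₁ }  = ᶜ of { ω₂, ω₃, ω₄ }
  { ω₃ }  = ᶜ of { ω₁, ω₂, ω₄ }
  { ω₁, ω₂, ω₃ }  = { ω₁, ω₂ } ∪ { ω₂, ω₃ }
  |family| = 13
Step 3: +2 →
  { ω₄ }  = ᶜ of { ω₁, ω₂, ω₃ }
  { ω₁, ω₃ }  = { ω₃ } ∪ { ω₁ }
  |family| = 15
Step 4: +1 →
  { ω₂, ω₄ }  = ᶜ of { ω₁, ω₃ }
  |family| = 16
Step 5: closed — nothing new.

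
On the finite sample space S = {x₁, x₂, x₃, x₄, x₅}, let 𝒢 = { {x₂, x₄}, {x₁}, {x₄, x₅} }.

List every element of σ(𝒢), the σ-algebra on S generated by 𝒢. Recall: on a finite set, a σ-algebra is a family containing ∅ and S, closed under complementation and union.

σ(𝒢) (32 sets): { ∅, {x₁}, {x₂}, {x₃}, {x₄}, {x₅}, {x₁, x₂}, {x₁, x₃}, {x₁, x₄}, {x₁, x₅}, {x₂, x₃}, {x₂, x₄}, {x₂, x₅}, {x₃, x₄}, {x₃, x₅}, {x₄, x₅}, {x₁, x₂, x₃}, {x₁, x₂, x₄}, {x₁, x₂, x₅}, {x₁, x₃, x₄}, {x₁, x₃, x₅}, {x₁, x₄, x₅}, {x₂, x₃, x₄}, {x₂, x₃, x₅}, {x₂, x₄, x₅}, {x₃, x₄, x₅}, {x₁, x₂, x₃, x₄}, {x₁, x₂, x₃, x₅}, {x₁, x₂, x₄, x₅}, {x₁, x₃, x₄, x₅}, {x₂, x₃, x₄, x₅}, S }

Trace:
Start: 𝒢 ∪ {∅, S} = { ∅, {x₁}, {x₂, x₄}, {x₄, x₅}, S }.
Step 1 (6 new):
  {x₁, x₂, x₃}  = complement {x₄, x₅}
  {x₁, x₂, x₄}  = {x₂, x₄} ∪ {x₁}
  {x₁, x₃, x₅}  = complement {x₂, x₄}
  {x₁, x₄, x₅}  = {x₄, x₅} ∪ {x₁}
  {x₂, x₄, x₅}  = {x₄, x₅} ∪ {x₂, x₄}
  {x₂, x₃, x₄, x₅}  = complement {x₁}
  |family| = 11
Step 2: +7 →
  {x₁, x₃}  = complement {x₂, x₄, x₅}
  {x₂, x₃}  = complement {x₁, x₄, x₅}
  {x₃, x₅}  = complement {x₁, x₂, x₄}
  {x₁, x₂, x₃, x₄}  = {x₁, x₂, x₃} ∪ {x₁, x₂, x₄}
  {x₁, x₂, x₃, x₅}  = {x₁, x₂, x₃} ∪ {x₁, x₃, x₅}
  {x₁, x₂, x₄, x₅}  = {x₁, x₄, x₅} ∪ {x₁, x₂, x₄}
  {x₁, x₃, x₄, x₅}  = {x₁, x₄, x₅} ∪ {x₁, x₃, x₅}
  |family| = 18
Step 3 adds 7:
  {x₂}  = complement {x₁, x₃, x₄, x₅}
  {x₃}  = complement {x₁, x₂, x₄, x₅}
  {x₄}  = complement {x₁, x₂, x₃, x₅}
  {x₅}  = complement {x₁, x₂, x₃, x₄}
  {x₂, x₃, x₄}  = {x₂, x₃} ∪ {x₂, x₄}
  {x₂, x₃, x₅}  = {x₂, x₃} ∪ {x₃, x₅}
  {x₃, x₄, x₅}  = {x₄, x₅} ∪ {x₃, x₅}
  |family| = 25
Step 4 (6 new):
  {x₁, x₂}  = complement {x₃, x₄, x₅}
  {x₁, x₄}  = complement {x₂, x₃, x₅}
  {x₁, x₅}  = complement {x₂, x₃, x₄}
  {x₂, x₅}  = {x₂} ∪ {x₅}
  {x₃, x₄}  = {x₃} ∪ {x₄}
  {x₁, x₃, x₄}  = {x₁, x₃} ∪ {x₄}
  |family| = 31
Step 5. New:
  {x₁, x₂, x₅}  = complement {x₃, x₄}
  |family| = 32
Step 6: no new sets; the family is a σ-algebra.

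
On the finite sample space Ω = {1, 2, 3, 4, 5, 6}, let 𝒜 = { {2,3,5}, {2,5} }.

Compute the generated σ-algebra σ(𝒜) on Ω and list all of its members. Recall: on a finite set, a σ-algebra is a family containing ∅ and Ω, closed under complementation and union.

Initial family (4 sets): { {}, {2,5}, {2,3,5}, Ω }.
Round 1: +2 →
  {1,4,6}  = {2,3,5}ᶜ
  {1,3,4,6}  = {2,5}ᶜ
  — 6 sets.
Round 2: +1 →
  {1,2,4,5,6}  = {2,5} ∪ {1,4,6}
  — 7 sets.
Round 3: +1 →
  {3}  = {1,2,4,5,6}ᶜ
  — 8 sets.
After Round 4 the family is unchanged; done.

Therefore σ(𝒜) = { {}, {3}, {2,5}, {1,4,6}, {2,3,5}, {1,3,4,6}, {1,2,4,5,6}, Ω } (|σ(𝒜)| = 8).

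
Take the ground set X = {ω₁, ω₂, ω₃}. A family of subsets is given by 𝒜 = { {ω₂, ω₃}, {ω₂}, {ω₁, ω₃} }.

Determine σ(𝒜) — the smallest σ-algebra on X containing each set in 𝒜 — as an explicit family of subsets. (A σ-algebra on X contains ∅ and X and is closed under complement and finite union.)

Start: 𝒜 ∪ {∅, X} = { ∅, {ω₂}, {ω₁, ω₃}, {ω₂, ω₃}, X }.
Round 1: 1 new —
  {ω₁}  = X∖{ω₂, ω₃}
  — 6 sets.
Round 2. New:
  {ω₁, ω₂}  = {ω₂} ∪ {ω₁}
  — 7 sets.
Round 3 adds 1:
  {ω₃}  = X∖{ω₁, ω₂}
  — 8 sets.
Round 4: already closed under ᶜ and ∪.

|σ(𝒜)| = 8.  σ(𝒜) = { ∅, {ω₁}, {ω₂}, {ω₃}, {ω₁, ω₂}, {ω₁, ω₃}, {ω₂, ω₃}, X }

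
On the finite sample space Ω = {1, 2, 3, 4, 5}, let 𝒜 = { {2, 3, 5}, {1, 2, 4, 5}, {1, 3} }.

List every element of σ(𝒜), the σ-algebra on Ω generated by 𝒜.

Seed the family with 𝒜 together with ∅ and Ω: { {}, {1, 3}, {2, 3, 5}, {1, 2, 4, 5}, Ω }.
Round 1. New:
  {3}  = Ω∖{1, 2, 4, 5}
  {1, 4}  = Ω∖{2, 3, 5}
  {2, 4, 5}  = Ω∖{1, 3}
  {1, 2, 3, 5}  = {2, 3, 5} ∪ {1, 3}
Round 2. New:
  {4}  = Ω∖{1, 2, 3, 5}
  {1, 3, 4}  = {3} ∪ {1, 4}
  {2, 3, 4, 5}  = {3} ∪ {2, 4, 5}
Round 3. New:
  {1}  = Ω∖{2, 3, 4, 5}
  {2, 5}  = Ω∖{1, 3, 4}
  {3, 4}  = {3} ∪ {4}
Round 4: +1 →
  {1, 2, 5}  = Ω∖{3, 4}
Round 5: no new sets; the family is a σ-algebra.

σ(𝒜) = { {}, {1}, {3}, {4}, {1, 3}, {1, 4}, {2, 5}, {3, 4}, {1, 2, 5}, {1, 3, 4}, {2, 3, 5}, {2, 4, 5}, {1, 2, 3, 5}, {1, 2, 4, 5}, {2, 3, 4, 5}, Ω }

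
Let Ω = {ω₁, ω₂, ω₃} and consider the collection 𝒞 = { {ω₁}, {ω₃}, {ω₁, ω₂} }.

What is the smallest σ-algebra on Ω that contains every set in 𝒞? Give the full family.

Initial family (5 sets): { ∅, {ω₁}, {ω₃}, {ω₁, ω₂}, Ω }.
Round 1. New:
  {ω₁, ω₃}  = {ω₃} ∪ {ω₁}
  {ω₂, ω₃}  = complement {ω₁}
  [7 total]
Round 2: 1 new —
  {ω₂}  = complement {ω₁, ω₃}
  [8 total]
Round 3: closed — nothing new.

|σ(𝒞)| = 8.  σ(𝒞) = { ∅, {ω₁}, {ω₂}, {ω₃}, {ω₁, ω₂}, {ω₁, ω₃}, {ω₂, ω₃}, Ω }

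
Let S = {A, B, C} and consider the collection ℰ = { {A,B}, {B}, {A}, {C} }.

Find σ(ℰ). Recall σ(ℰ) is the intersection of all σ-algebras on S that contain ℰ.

|σ(ℰ)| = 8.  σ(ℰ) = { {}, {A}, {B}, {C}, {A,B}, {A,C}, {B,C}, S }

Derivation:
Initial family (6 sets): { {}, {A}, {B}, {C}, {A,B}, S }.
Iteration 1: 2 new —
  {A,C}  = ᶜ of {B}
  {B,C}  = ᶜ of {A}
  — 8 sets.
Iteration 2: already closed under ᶜ and ∪.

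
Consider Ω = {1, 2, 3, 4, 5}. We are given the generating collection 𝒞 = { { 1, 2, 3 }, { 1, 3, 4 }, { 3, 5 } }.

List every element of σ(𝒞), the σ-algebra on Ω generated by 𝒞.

Take S₀ = 𝒞 ∪ {∅, Ω} = { ∅, { 3, 5 }, { 1, 2, 3 }, { 1, 3, 4 }, Ω }.
Iteration 1. New:
  { 2, 5 }  = complement { 1, 3, 4 }
  { 4, 5 }  = complement { 1, 2, 3 }
  { 1, 2, 4 }  = complement { 3, 5 }
  { 1, 2, 3, 4 }  = { 1, 3, 4 } ∪ { 1, 2, 3 }
  { 1, 2, 3, 5 }  = { 1, 2, 3 } ∪ { 3, 5 }
  { 1, 3, 4, 5 }  = { 1, 3, 4 } ∪ { 3, 5 }
Iteration 2: 7 new —
  { 2 }  = complement { 1, 3, 4, 5 }
  { 4 }  = complement { 1, 2, 3, 5 }
  { 5 }  = complement { 1, 2, 3, 4 }
  { 2, 3, 5 }  = { 2, 5 } ∪ { 3, 5 }
  { 2, 4, 5 }  = { 2, 5 } ∪ { 4, 5 }
  { 3, 4, 5 }  = { 4, 5 } ∪ { 3, 5 }
  { 1, 2, 4, 5 }  = { 2, 5 } ∪ { 1, 2, 4 }
Iteration 3. New:
  { 3 }  = complement { 1, 2, 4, 5 }
  { 1, 2 }  = complement { 3, 4, 5 }
  { 1, 3 }  = complement { 2, 4, 5 }
  { 1, 4 }  = complement { 2, 3, 5 }
  { 2, 4 }  = { 4 } ∪ { 2 }
  { 2, 3, 4, 5 }  = { 4, 5 } ∪ { 2, 3, 5 }
Iteration 4: 7 new —
  { 1 }  = complement { 2, 3, 4, 5 }
  { 2, 3 }  = { 2 } ∪ { 3 }
  { 3, 4 }  = { 3 } ∪ { 4 }
  { 1, 2, 5 }  = { 2, 5 } ∪ { 1, 2 }
  { 1, 3, 5 }  = complement { 2, 4 }
  { 1, 4, 5 }  = { 5 } ∪ { 1, 4 }
  { 2, 3, 4 }  = { 3 } ∪ { 2, 4 }
Iteration 5 (1 new):
  { 1, 5 }  = complement { 2, 3, 4 }
Iteration 6: already closed under ᶜ and ∪.

σ(𝒞) = { ∅, { 1 }, { 2 }, { 3 }, { 4 }, { 5 }, { 1, 2 }, { 1, 3 }, { 1, 4 }, { 1, 5 }, { 2, 3 }, { 2, 4 }, { 2, 5 }, { 3, 4 }, { 3, 5 }, { 4, 5 }, { 1, 2, 3 }, { 1, 2, 4 }, { 1, 2, 5 }, { 1, 3, 4 }, { 1, 3, 5 }, { 1, 4, 5 }, { 2, 3, 4 }, { 2, 3, 5 }, { 2, 4, 5 }, { 3, 4, 5 }, { 1, 2, 3, 4 }, { 1, 2, 3, 5 }, { 1, 2, 4, 5 }, { 1, 3, 4, 5 }, { 2, 3, 4, 5 }, Ω }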